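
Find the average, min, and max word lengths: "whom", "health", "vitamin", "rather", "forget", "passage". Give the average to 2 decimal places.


Lengths: "whom"=4, "health"=6, "vitamin"=7, "rather"=6, "forget"=6, "passage"=7
Sum = 36, Count = 6
Average = 36/6 = 6.00
= avg=6.00, min=4, max=7


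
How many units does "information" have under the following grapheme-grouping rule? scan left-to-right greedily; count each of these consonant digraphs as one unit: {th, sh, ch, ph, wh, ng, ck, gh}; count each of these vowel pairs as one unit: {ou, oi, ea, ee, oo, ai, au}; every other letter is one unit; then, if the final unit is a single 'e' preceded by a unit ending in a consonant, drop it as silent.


Word: "information" (11 letters)
Left-to-right scan:
  1. 'i' (letter)
  2. 'n' (letter)
  3. 'f' (letter)
  4. 'o' (letter)
  5. 'r' (letter)
  6. 'm' (letter)
  7. 'a' (letter)
  8. 't' (letter)
  9. 'i' (letter)
  10. 'o' (letter)
  11. 'n' (letter)
Units from scan: 11
Sound units = 11 units


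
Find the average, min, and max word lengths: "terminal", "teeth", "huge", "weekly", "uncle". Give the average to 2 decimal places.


Lengths: "terminal"=8, "teeth"=5, "huge"=4, "weekly"=6, "uncle"=5
Sum = 28, Count = 5
Average = 28/5 = 5.60
= avg=5.60, min=4, max=8


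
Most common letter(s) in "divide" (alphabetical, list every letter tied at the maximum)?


Word: "divide"
Letter counts:
  'd': 2
  'e': 1
  'i': 2
  'v': 1
Maximum count = 2
Most frequent = 'd', 'i' (2 times each)


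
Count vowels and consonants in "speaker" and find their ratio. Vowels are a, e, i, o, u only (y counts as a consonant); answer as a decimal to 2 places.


Word: "speaker"
Vowels (a,e,i,o,u): 3
Consonants: 4
Ratio = 3/4
= 0.75


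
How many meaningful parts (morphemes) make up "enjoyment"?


Word: "enjoyment"
Morphemes: en- | joy | -ment
Each morpheme carries meaning
= 3 morphemes


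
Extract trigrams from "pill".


Word: "pill" (length 4)
Number of trigrams = 4 - 3 + 1 = 2
  Position 0: "pil"
  Position 1: "ill"
Trigrams = "pil", "ill"


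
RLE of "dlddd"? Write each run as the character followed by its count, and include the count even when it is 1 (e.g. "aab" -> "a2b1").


String: "dlddd"
Scanning for consecutive runs:
  'd' x 1
  'l' x 1
  'd' x 3
RLE = "d1l1d3"


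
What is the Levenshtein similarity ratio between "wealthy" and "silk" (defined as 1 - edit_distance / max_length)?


Word 1: "wealthy" (length 7)
Word 2: "silk" (length 4)
One optimal edit sequence:
  1. delete 'w'  (+1)
  2. substitute 'e' -> 's'  (+1)
  3. substitute 'a' -> 'i'  (+1)
  4. keep 'l'
  5. delete 't'  (+1)
  6. delete 'h'  (+1)
  7. substitute 'y' -> 'k'  (+1)
Edit distance = 6
Max length = max(7, 4) = 7
Similarity = 1 - 6/7
= 0.1429


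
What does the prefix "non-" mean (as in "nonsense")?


Prefix: non-
As in: nonsense -> non- + sense
Meaning = not


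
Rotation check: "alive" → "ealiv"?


Word: "alive", Candidate: "ealiv"
Method: check if candidate is substring of word+word
"alivealive" contains "ealiv"? Yes
Is rotation = Yes


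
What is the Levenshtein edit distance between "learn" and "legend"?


Word 1: "learn" (length 5)
Word 2: "legend" (length 6)
One optimal edit sequence (insert/delete/substitute each cost 1):
  1. keep 'l'
  2. keep 'e'
  3. substitute 'a' -> 'g'  (+1)
  4. substitute 'r' -> 'e'  (+1)
  5. keep 'n'
  6. insert 'd'  (+1)
Total edit operations: 3
Edit distance = 3


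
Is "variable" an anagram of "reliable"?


Word 1: "reliable" → sorted: abeeillr
Word 2: "variable" → sorted: aabeilrv
Same letters? abeeillr != aabeilrv
Anagram = No


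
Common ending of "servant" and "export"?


Word 1: "servant"
Word 2: "export"
Comparing from end:
  Pos -1: 't' == 't'
  Pos -2: 'n' != 'r' (stop)
LCS = "t" (length 1)


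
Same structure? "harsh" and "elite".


Pattern of "harsh": [0, 1, 2, 3, 0]
Pattern of "elite": [0, 1, 2, 3, 0]
Patterns match
Same pattern = Yes


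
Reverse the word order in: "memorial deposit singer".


Original: "memorial deposit singer"
Words (1..n): memorial | deposit | singer
Reversed (n..1): singer | deposit | memorial
Result = "singer deposit memorial"


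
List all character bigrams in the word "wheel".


Word: "wheel" (length 5)
Number of bigrams = 5 - 2 + 1 = 4
  Position 0: "wh"
  Position 1: "he"
  Position 2: "ee"
  Position 3: "el"
Bigrams = "wh", "he", "ee", "el"


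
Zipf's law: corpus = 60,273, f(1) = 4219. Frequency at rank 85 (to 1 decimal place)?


Zipf's law: f(r) = f(1) / r
f(1) = 4219
f(85) = 4219 / 85
= 49.6 occurrences


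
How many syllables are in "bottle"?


Word: "bottle"
Syllable breakdown: bot-tle
Counting: 2 parts
= 2 syllables


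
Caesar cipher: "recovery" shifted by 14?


Word: "recovery"
Shift: 14
Each letter → (letter + shift) mod 26:
  'r' (17) + 14 = 5 → 'f'
  'e' (4) + 14 = 18 → 's'
  'c' (2) + 14 = 16 → 'q'
  'o' (14) + 14 = 2 → 'c'
  'v' (21) + 14 = 9 → 'j'
  'e' (4) + 14 = 18 → 's'
  'r' (17) + 14 = 5 → 'f'
  'y' (24) + 14 = 12 → 'm'
Result = "fsqcjsfm"


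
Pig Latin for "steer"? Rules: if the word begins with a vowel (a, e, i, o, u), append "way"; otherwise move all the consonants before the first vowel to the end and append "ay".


Word: "steer"
Starts with consonant(s) → move to end, add 'ay'
Consonant cluster: "st"
Pig Latin = "eerstay"


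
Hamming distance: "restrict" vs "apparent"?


Comparing character by character (same length = 8):
  Pos 0: 'r' vs 'a' !=
  Pos 1: 'e' vs 'p' !=
  Pos 2: 's' vs 'p' !=
  Pos 3: 't' vs 'a' !=
  Pos 4: 'r' vs 'r' =
  Pos 5: 'i' vs 'e' !=
  Pos 6: 'c' vs 'n' !=
  Pos 7: 't' vs 't' =
Hamming distance = 6


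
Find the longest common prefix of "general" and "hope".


Word 1: "general"
Word 2: "hope"
Comparing from start:
  Pos 0: 'g' != 'h' (stop)
LCP = "" (length 0)


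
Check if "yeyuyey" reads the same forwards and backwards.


Word: "yeyuyey"
Reversed: "yeyuyey"
Forward == Backward? yeyuyey == yeyuyey
Palindrome = Yes


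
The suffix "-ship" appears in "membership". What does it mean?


Suffix: -ship
Example: membership = member + -ship
Meaning = state / position


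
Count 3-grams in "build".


Word: "build" (length 5)
Number of 3-grams = length - 3 + 1 = 5 - 3 + 1
= 3


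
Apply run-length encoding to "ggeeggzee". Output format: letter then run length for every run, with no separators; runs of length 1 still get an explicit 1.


String: "ggeeggzee"
Scanning for consecutive runs:
  'g' x 2
  'e' x 2
  'g' x 2
  'z' x 1
  'e' x 2
RLE = "g2e2g2z1e2"


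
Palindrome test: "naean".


Word: "naean"
Reversed: "naean"
Forward == Backward? naean == naean
Palindrome = Yes


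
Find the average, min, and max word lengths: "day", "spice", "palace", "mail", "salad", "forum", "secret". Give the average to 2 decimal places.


Lengths: "day"=3, "spice"=5, "palace"=6, "mail"=4, "salad"=5, "forum"=5, "secret"=6
Sum = 34, Count = 7
Average = 34/7 = 4.86
= avg=4.86, min=3, max=6


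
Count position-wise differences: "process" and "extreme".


Comparing character by character (same length = 7):
  Pos 0: 'p' vs 'e' !=
  Pos 1: 'r' vs 'x' !=
  Pos 2: 'o' vs 't' !=
  Pos 3: 'c' vs 'r' !=
  Pos 4: 'e' vs 'e' =
  Pos 5: 's' vs 'm' !=
  Pos 6: 's' vs 'e' !=
Hamming distance = 6


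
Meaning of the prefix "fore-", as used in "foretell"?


Prefix: fore-
As in: foretell -> fore- + tell
Meaning = before


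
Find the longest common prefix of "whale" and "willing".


Word 1: "whale"
Word 2: "willing"
Comparing from start:
  Pos 0: 'w' == 'w'
  Pos 1: 'h' != 'i' (stop)
LCP = "w" (length 1)


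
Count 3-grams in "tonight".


Word: "tonight" (length 7)
Number of 3-grams = length - 3 + 1 = 7 - 3 + 1
= 5


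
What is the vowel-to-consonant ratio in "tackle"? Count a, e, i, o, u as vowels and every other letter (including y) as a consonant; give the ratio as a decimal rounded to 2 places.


Word: "tackle"
Vowels (a,e,i,o,u): 2
Consonants: 4
Ratio = 2/4
= 0.50


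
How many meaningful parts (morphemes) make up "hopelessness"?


Word: "hopelessness"
Morphemes: hope / -less / -ness
Each morpheme carries meaning
= 3 morphemes


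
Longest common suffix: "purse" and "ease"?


Word 1: "purse"
Word 2: "ease"
Comparing from end:
  Pos -1: 'e' == 'e'
  Pos -2: 's' == 's'
  Pos -3: 'r' != 'a' (stop)
LCS = "se" (length 2)


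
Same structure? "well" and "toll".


Pattern of "well": [0, 1, 2, 2]
Pattern of "toll": [0, 1, 2, 2]
Patterns match
Same pattern = Yes


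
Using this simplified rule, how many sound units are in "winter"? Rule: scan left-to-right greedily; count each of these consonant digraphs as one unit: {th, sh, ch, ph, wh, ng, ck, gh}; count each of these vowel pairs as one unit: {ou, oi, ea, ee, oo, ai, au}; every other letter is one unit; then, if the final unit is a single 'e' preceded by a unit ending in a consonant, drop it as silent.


Word: "winter" (6 letters)
Left-to-right scan:
  1. 'w' (letter)
  2. 'i' (letter)
  3. 'n' (letter)
  4. 't' (letter)
  5. 'e' (letter)
  6. 'r' (letter)
Units from scan: 6
Sound units = 6 units


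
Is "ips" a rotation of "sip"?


Word: "sip", Candidate: "ips"
Method: check if candidate is substring of word+word
"sipsip" contains "ips"? Yes
Is rotation = Yes


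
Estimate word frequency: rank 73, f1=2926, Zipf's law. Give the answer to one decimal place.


Zipf's law: f(r) = f(1) / r
f(1) = 2926
f(73) = 2926 / 73
= 40.1 occurrences


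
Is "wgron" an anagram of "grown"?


Word 1: "grown" → sorted: gnorw
Word 2: "wgron" → sorted: gnorw
Same letters? gnorw == gnorw
Anagram = Yes


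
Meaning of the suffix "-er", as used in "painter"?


Suffix: -er
Example: painter (paint + -er)
Meaning = one who / more


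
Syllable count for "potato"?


Word: "potato"
Syllable breakdown: po / ta / to
Counting: 3 parts
= 3 syllables


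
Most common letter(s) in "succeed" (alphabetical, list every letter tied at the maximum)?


Word: "succeed"
Letter counts:
  'c': 2
  'd': 1
  'e': 2
  's': 1
  'u': 1
Maximum count = 2
Most frequent = 'c', 'e' (2 times each)


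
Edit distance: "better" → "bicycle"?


Word 1: "better" (length 6)
Word 2: "bicycle" (length 7)
One optimal edit sequence (insert/delete/substitute each cost 1):
  1. keep 'b'
  2. insert 'i'  (+1)
  3. substitute 'e' -> 'c'  (+1)
  4. substitute 't' -> 'y'  (+1)
  5. substitute 't' -> 'c'  (+1)
  6. substitute 'e' -> 'l'  (+1)
  7. substitute 'r' -> 'e'  (+1)
Total edit operations: 6
Edit distance = 6


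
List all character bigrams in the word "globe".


Word: "globe" (length 5)
Number of bigrams = 5 - 2 + 1 = 4
  Position 0: "gl"
  Position 1: "lo"
  Position 2: "ob"
  Position 3: "be"
Bigrams = "gl", "lo", "ob", "be"


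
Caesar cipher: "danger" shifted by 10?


Word: "danger"
Shift: 10
Each letter → (letter + shift) mod 26:
  'd' (3) + 10 = 13 → 'n'
  'a' (0) + 10 = 10 → 'k'
  'n' (13) + 10 = 23 → 'x'
  'g' (6) + 10 = 16 → 'q'
  'e' (4) + 10 = 14 → 'o'
  'r' (17) + 10 = 1 → 'b'
Result = "nkxqob"


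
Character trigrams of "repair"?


Word: "repair" (length 6)
Number of trigrams = 6 - 3 + 1 = 4
  Position 0: "rep"
  Position 1: "epa"
  Position 2: "pai"
  Position 3: "air"
Trigrams = "rep", "epa", "pai", "air"


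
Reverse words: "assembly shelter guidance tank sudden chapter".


Original: "assembly shelter guidance tank sudden chapter"
Words (1..n): assembly | shelter | guidance | tank | sudden | chapter
Reversed (n..1): chapter | sudden | tank | guidance | shelter | assembly
Result = "chapter sudden tank guidance shelter assembly"


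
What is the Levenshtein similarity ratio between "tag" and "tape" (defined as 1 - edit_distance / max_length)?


Word 1: "tag" (length 3)
Word 2: "tape" (length 4)
One optimal edit sequence:
  1. keep 't'
  2. keep 'a'
  3. insert 'p'  (+1)
  4. substitute 'g' -> 'e'  (+1)
Edit distance = 2
Max length = max(3, 4) = 4
Similarity = 1 - 2/4
= 0.5000


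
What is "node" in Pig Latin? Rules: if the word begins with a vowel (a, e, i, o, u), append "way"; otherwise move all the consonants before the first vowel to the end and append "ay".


Word: "node"
Starts with consonant(s) → move to end, add 'ay'
Consonant cluster: "n"
Pig Latin = "odenay"


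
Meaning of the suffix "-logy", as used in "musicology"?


Suffix: -logy
Example: musicology = music + -logy, with a spelling change
Meaning = study of


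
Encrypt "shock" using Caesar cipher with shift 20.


Word: "shock"
Shift: 20
Each letter → (letter + shift) mod 26:
  's' (18) + 20 = 12 → 'm'
  'h' (7) + 20 = 1 → 'b'
  'o' (14) + 20 = 8 → 'i'
  'c' (2) + 20 = 22 → 'w'
  'k' (10) + 20 = 4 → 'e'
Result = "mbiwe"


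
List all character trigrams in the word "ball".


Word: "ball" (length 4)
Number of trigrams = 4 - 3 + 1 = 2
  Position 0: "bal"
  Position 1: "all"
Trigrams = "bal", "all"


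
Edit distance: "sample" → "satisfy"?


Word 1: "sample" (length 6)
Word 2: "satisfy" (length 7)
One optimal edit sequence (insert/delete/substitute each cost 1):
  1. keep 's'
  2. keep 'a'
  3. insert 't'  (+1)
  4. substitute 'm' -> 'i'  (+1)
  5. substitute 'p' -> 's'  (+1)
  6. substitute 'l' -> 'f'  (+1)
  7. substitute 'e' -> 'y'  (+1)
Total edit operations: 5
Edit distance = 5


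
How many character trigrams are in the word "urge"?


Word: "urge" (length 4)
Number of 3-grams = length - 3 + 1 = 4 - 3 + 1
= 2


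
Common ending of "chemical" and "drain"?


Word 1: "chemical"
Word 2: "drain"
Comparing from end:
  Pos -1: 'l' != 'n' (stop)
LCS = "" (length 0)


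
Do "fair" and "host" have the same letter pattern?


Pattern of "fair": [0, 1, 2, 3]
Pattern of "host": [0, 1, 2, 3]
Patterns match
Same pattern = Yes


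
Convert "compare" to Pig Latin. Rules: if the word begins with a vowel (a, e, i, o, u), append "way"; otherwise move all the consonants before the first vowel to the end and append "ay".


Word: "compare"
Starts with consonant(s) → move to end, add 'ay'
Consonant cluster: "c"
Pig Latin = "omparecay"


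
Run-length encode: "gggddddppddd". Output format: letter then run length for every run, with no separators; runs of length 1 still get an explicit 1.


String: "gggddddppddd"
Scanning for consecutive runs:
  'g' x 3
  'd' x 4
  'p' x 2
  'd' x 3
RLE = "g3d4p2d3"


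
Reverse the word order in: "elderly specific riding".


Original: "elderly specific riding"
Words (1..n): elderly | specific | riding
Reversed (n..1): riding | specific | elderly
Result = "riding specific elderly"


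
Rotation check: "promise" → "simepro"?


Word: "promise", Candidate: "simepro"
Method: check if candidate is substring of word+word
"promisepromise" contains "simepro"? No
Is rotation = No


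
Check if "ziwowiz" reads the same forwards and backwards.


Word: "ziwowiz"
Reversed: "ziwowiz"
Forward == Backward? ziwowiz == ziwowiz
Palindrome = Yes


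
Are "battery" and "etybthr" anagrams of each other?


Word 1: "battery" → sorted: abertty
Word 2: "etybthr" → sorted: behrtty
Same letters? abertty != behrtty
Anagram = No


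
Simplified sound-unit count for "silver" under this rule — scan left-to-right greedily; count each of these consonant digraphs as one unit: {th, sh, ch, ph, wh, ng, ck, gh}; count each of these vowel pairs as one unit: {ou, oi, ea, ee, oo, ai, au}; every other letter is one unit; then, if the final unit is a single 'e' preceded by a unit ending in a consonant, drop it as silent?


Word: "silver" (6 letters)
Left-to-right scan:
  [1] 's' (letter)
  [2] 'i' (letter)
  [3] 'l' (letter)
  [4] 'v' (letter)
  [5] 'e' (letter)
  [6] 'r' (letter)
Units from scan: 6
Sound units = 6 units


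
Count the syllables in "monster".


Word: "monster"
Syllable breakdown: mon / ster
Counting: 2 parts
= 2 syllables


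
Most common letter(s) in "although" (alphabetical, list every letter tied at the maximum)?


Word: "although"
Letter counts:
  'a': 1
  'g': 1
  'h': 2
  'l': 1
  'o': 1
  't': 1
  'u': 1
Maximum count = 2
Most frequent = 'h' (2 times each)


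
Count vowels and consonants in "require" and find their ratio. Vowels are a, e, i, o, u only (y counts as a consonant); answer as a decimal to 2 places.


Word: "require"
Vowels (a,e,i,o,u): 4
Consonants: 3
Ratio = 4/3
= 1.33


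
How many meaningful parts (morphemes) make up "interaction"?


Word: "interaction"
Morphemes: inter- + act + -ion
Each morpheme carries meaning
= 3 morphemes


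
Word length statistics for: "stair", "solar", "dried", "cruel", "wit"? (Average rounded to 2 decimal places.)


Lengths: "stair"=5, "solar"=5, "dried"=5, "cruel"=5, "wit"=3
Sum = 23, Count = 5
Average = 23/5 = 4.60
= avg=4.60, min=3, max=5


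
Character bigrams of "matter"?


Word: "matter" (length 6)
Number of bigrams = 6 - 2 + 1 = 5
  Position 0: "ma"
  Position 1: "at"
  Position 2: "tt"
  Position 3: "te"
  Position 4: "er"
Bigrams = "ma", "at", "tt", "te", "er"


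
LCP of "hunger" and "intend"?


Word 1: "hunger"
Word 2: "intend"
Comparing from start:
  Pos 0: 'h' != 'i' (stop)
LCP = "" (length 0)


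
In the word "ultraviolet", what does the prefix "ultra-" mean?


Prefix: ultra-
Example: ultraviolet = ultra- + violet
Meaning = beyond


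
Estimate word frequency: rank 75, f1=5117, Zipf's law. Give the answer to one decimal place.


Zipf's law: f(r) = f(1) / r
f(1) = 5117
f(75) = 5117 / 75
= 68.2 occurrences


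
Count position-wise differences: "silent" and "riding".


Comparing character by character (same length = 6):
  Pos 0: 's' vs 'r' !=
  Pos 1: 'i' vs 'i' =
  Pos 2: 'l' vs 'd' !=
  Pos 3: 'e' vs 'i' !=
  Pos 4: 'n' vs 'n' =
  Pos 5: 't' vs 'g' !=
Hamming distance = 4


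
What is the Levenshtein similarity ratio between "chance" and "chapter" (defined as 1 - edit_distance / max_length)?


Word 1: "chance" (length 6)
Word 2: "chapter" (length 7)
One optimal edit sequence:
  1. keep 'c'
  2. keep 'h'
  3. keep 'a'
  4. substitute 'n' -> 'p'  (+1)
  5. substitute 'c' -> 't'  (+1)
  6. keep 'e'
  7. insert 'r'  (+1)
Edit distance = 3
Max length = max(6, 7) = 7
Similarity = 1 - 3/7
= 0.5714


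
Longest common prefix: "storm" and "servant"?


Word 1: "storm"
Word 2: "servant"
Comparing from start:
  Pos 0: 's' == 's'
  Pos 1: 't' != 'e' (stop)
LCP = "s" (length 1)


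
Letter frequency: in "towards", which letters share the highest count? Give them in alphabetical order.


Word: "towards"
Letter counts:
  'a': 1
  'd': 1
  'o': 1
  'r': 1
  's': 1
  't': 1
  'w': 1
Maximum count = 1
Most frequent = 'a', 'd', 'o', 'r', 's', 't', 'w' (1 time each)


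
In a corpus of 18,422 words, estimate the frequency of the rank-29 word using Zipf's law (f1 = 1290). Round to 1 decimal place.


Zipf's law: f(r) = f(1) / r
f(1) = 1290
f(29) = 1290 / 29
= 44.5 occurrences


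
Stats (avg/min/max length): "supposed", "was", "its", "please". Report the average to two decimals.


Lengths: "supposed"=8, "was"=3, "its"=3, "please"=6
Sum = 20, Count = 4
Average = 20/4 = 5.00
= avg=5.00, min=3, max=8


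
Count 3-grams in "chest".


Word: "chest" (length 5)
Number of 3-grams = length - 3 + 1 = 5 - 3 + 1
= 3


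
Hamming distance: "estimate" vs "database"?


Comparing character by character (same length = 8):
  Pos 0: 'e' vs 'd' !=
  Pos 1: 's' vs 'a' !=
  Pos 2: 't' vs 't' =
  Pos 3: 'i' vs 'a' !=
  Pos 4: 'm' vs 'b' !=
  Pos 5: 'a' vs 'a' =
  Pos 6: 't' vs 's' !=
  Pos 7: 'e' vs 'e' =
Hamming distance = 5


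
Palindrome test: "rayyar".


Word: "rayyar"
Reversed: "rayyar"
Forward == Backward? rayyar == rayyar
Palindrome = Yes


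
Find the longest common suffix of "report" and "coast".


Word 1: "report"
Word 2: "coast"
Comparing from end:
  Pos -1: 't' == 't'
  Pos -2: 'r' != 's' (stop)
LCS = "t" (length 1)


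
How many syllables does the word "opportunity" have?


Word: "opportunity"
Syllable breakdown: op / por / tu / ni / ty
Counting: 5 parts
= 5 syllables


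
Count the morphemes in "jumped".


Word: "jumped"
Morphemes: jump | -ed
Each morpheme carries meaning
= 2 morphemes


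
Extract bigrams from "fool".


Word: "fool" (length 4)
Number of bigrams = 4 - 2 + 1 = 3
  Position 0: "fo"
  Position 1: "oo"
  Position 2: "ol"
Bigrams = "fo", "oo", "ol"


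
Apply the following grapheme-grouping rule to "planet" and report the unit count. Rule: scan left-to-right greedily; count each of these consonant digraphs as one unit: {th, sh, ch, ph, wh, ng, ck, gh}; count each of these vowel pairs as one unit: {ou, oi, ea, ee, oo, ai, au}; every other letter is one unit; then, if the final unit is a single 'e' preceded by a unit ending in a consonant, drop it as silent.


Word: "planet" (6 letters)
Left-to-right scan:
  (1) 'p' (letter)
  (2) 'l' (letter)
  (3) 'a' (letter)
  (4) 'n' (letter)
  (5) 'e' (letter)
  (6) 't' (letter)
Units from scan: 6
Sound units = 6 units


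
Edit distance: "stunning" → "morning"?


Word 1: "stunning" (length 8)
Word 2: "morning" (length 7)
One optimal edit sequence (insert/delete/substitute each cost 1):
  1. delete 's'  (+1)
  2. substitute 't' -> 'm'  (+1)
  3. substitute 'u' -> 'o'  (+1)
  4. substitute 'n' -> 'r'  (+1)
  5. keep 'n'
  6. keep 'i'
  7. keep 'n'
  8. keep 'g'
Total edit operations: 4
Edit distance = 4


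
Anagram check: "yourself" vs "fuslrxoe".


Word 1: "yourself" → sorted: eflorsuy
Word 2: "fuslrxoe" → sorted: eflorsux
Same letters? eflorsuy != eflorsux
Anagram = No


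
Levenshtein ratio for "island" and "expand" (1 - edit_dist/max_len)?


Word 1: "island" (length 6)
Word 2: "expand" (length 6)
One optimal edit sequence:
  1. substitute 'i' -> 'e'  (+1)
  2. substitute 's' -> 'x'  (+1)
  3. substitute 'l' -> 'p'  (+1)
  4. keep 'a'
  5. keep 'n'
  6. keep 'd'
Edit distance = 3
Max length = max(6, 6) = 6
Similarity = 1 - 3/6
= 0.5000


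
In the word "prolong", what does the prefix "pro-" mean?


Prefix: pro-
Example: prolong = pro- + long
Meaning = forward / in favor of


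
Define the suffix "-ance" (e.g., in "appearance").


Suffix: -ance
Example: appearance (appear + -ance)
Meaning = state of


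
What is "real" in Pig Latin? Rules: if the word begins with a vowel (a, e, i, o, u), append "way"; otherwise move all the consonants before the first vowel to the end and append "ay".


Word: "real"
Starts with consonant(s) → move to end, add 'ay'
Consonant cluster: "r"
Pig Latin = "ealray"


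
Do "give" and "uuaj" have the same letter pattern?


Pattern of "give": [0, 1, 2, 3]
Pattern of "uuaj": [0, 0, 1, 2]
Patterns do not match
Same pattern = No


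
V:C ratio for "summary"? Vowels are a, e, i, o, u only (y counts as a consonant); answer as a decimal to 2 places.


Word: "summary"
Vowels (a,e,i,o,u): 2
Consonants: 5
Ratio = 2/5
= 0.40


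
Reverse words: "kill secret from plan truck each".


Original: "kill secret from plan truck each"
Words (1..n): kill | secret | from | plan | truck | each
Reversed (n..1): each | truck | plan | from | secret | kill
Result = "each truck plan from secret kill"


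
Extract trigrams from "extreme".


Word: "extreme" (length 7)
Number of trigrams = 7 - 3 + 1 = 5
  Position 0: "ext"
  Position 1: "xtr"
  Position 2: "tre"
  Position 3: "rem"
  Position 4: "eme"
Trigrams = "ext", "xtr", "tre", "rem", "eme"


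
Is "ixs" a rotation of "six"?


Word: "six", Candidate: "ixs"
Method: check if candidate is substring of word+word
"sixsix" contains "ixs"? Yes
Is rotation = Yes


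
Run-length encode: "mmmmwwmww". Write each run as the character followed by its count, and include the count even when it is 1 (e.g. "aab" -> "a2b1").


String: "mmmmwwmww"
Scanning for consecutive runs:
  'm' x 4
  'w' x 2
  'm' x 1
  'w' x 2
RLE = "m4w2m1w2"


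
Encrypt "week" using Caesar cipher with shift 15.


Word: "week"
Shift: 15
Each letter → (letter + shift) mod 26:
  'w' (22) + 15 = 11 → 'l'
  'e' (4) + 15 = 19 → 't'
  'e' (4) + 15 = 19 → 't'
  'k' (10) + 15 = 25 → 'z'
Result = "lttz"


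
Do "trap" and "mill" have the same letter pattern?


Pattern of "trap": [0, 1, 2, 3]
Pattern of "mill": [0, 1, 2, 2]
Patterns do not match
Same pattern = No


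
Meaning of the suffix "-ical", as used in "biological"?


Suffix: -ical
As in: biological -> biology + -ical, with a spelling change
Meaning = relating to


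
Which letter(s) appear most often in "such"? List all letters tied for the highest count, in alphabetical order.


Word: "such"
Letter counts:
  'c': 1
  'h': 1
  's': 1
  'u': 1
Maximum count = 1
Most frequent = 'c', 'h', 's', 'u' (1 time each)


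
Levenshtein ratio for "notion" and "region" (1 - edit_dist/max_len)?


Word 1: "notion" (length 6)
Word 2: "region" (length 6)
One optimal edit sequence:
  1. substitute 'n' -> 'r'  (+1)
  2. substitute 'o' -> 'e'  (+1)
  3. substitute 't' -> 'g'  (+1)
  4. keep 'i'
  5. keep 'o'
  6. keep 'n'
Edit distance = 3
Max length = max(6, 6) = 6
Similarity = 1 - 3/6
= 0.5000


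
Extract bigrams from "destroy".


Word: "destroy" (length 7)
Number of bigrams = 7 - 2 + 1 = 6
  Position 0: "de"
  Position 1: "es"
  Position 2: "st"
  Position 3: "tr"
  Position 4: "ro"
  Position 5: "oy"
Bigrams = "de", "es", "st", "tr", "ro", "oy"


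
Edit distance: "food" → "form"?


Word 1: "food" (length 4)
Word 2: "form" (length 4)
One optimal edit sequence (insert/delete/substitute each cost 1):
  1. keep 'f'
  2. keep 'o'
  3. substitute 'o' -> 'r'  (+1)
  4. substitute 'd' -> 'm'  (+1)
Total edit operations: 2
Edit distance = 2


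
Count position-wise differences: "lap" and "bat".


Comparing character by character (same length = 3):
  Pos 0: 'l' vs 'b' !=
  Pos 1: 'a' vs 'a' =
  Pos 2: 'p' vs 't' !=
Hamming distance = 2


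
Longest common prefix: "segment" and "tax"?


Word 1: "segment"
Word 2: "tax"
Comparing from start:
  Pos 0: 's' != 't' (stop)
LCP = "" (length 0)


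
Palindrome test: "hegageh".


Word: "hegageh"
Reversed: "hegageh"
Forward == Backward? hegageh == hegageh
Palindrome = Yes


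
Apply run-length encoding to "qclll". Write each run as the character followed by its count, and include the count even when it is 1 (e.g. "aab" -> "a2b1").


String: "qclll"
Scanning for consecutive runs:
  'q' x 1
  'c' x 1
  'l' x 3
RLE = "q1c1l3"


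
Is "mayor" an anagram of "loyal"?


Word 1: "loyal" → sorted: alloy
Word 2: "mayor" → sorted: amory
Same letters? alloy != amory
Anagram = No


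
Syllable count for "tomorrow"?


Word: "tomorrow"
Syllable breakdown: to · mor · row
Counting: 3 parts
= 3 syllables


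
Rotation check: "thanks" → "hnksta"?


Word: "thanks", Candidate: "hnksta"
Method: check if candidate is substring of word+word
"thanksthanks" contains "hnksta"? No
Is rotation = No


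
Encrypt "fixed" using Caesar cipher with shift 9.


Word: "fixed"
Shift: 9
Each letter → (letter + shift) mod 26:
  'f' (5) + 9 = 14 → 'o'
  'i' (8) + 9 = 17 → 'r'
  'x' (23) + 9 = 6 → 'g'
  'e' (4) + 9 = 13 → 'n'
  'd' (3) + 9 = 12 → 'm'
Result = "orgnm"


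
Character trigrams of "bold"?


Word: "bold" (length 4)
Number of trigrams = 4 - 3 + 1 = 2
  Position 0: "bol"
  Position 1: "old"
Trigrams = "bol", "old"


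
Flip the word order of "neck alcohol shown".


Original: "neck alcohol shown"
Words (1..n): neck | alcohol | shown
Reversed (n..1): shown | alcohol | neck
Result = "shown alcohol neck"


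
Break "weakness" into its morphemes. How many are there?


Word: "weakness"
Morphemes: weak + -ness
Each morpheme carries meaning
= 2 morphemes


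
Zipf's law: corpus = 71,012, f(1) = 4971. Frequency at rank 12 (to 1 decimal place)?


Zipf's law: f(r) = f(1) / r
f(1) = 4971
f(12) = 4971 / 12
= 414.3 occurrences


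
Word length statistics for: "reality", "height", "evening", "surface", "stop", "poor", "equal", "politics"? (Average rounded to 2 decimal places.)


Lengths: "reality"=7, "height"=6, "evening"=7, "surface"=7, "stop"=4, "poor"=4, "equal"=5, "politics"=8
Sum = 48, Count = 8
Average = 48/8 = 6.00
= avg=6.00, min=4, max=8


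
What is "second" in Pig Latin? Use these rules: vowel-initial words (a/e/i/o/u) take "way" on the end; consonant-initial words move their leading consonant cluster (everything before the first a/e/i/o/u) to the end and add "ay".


Word: "second"
Starts with consonant(s) → move to end, add 'ay'
Consonant cluster: "s"
Pig Latin = "econdsay"


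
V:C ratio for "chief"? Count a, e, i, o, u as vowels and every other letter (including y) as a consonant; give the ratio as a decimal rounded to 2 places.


Word: "chief"
Vowels (a,e,i,o,u): 2
Consonants: 3
Ratio = 2/3
= 0.67


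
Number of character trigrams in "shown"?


Word: "shown" (length 5)
Number of 3-grams = length - 3 + 1 = 5 - 3 + 1
= 3


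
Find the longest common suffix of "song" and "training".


Word 1: "song"
Word 2: "training"
Comparing from end:
  Pos -1: 'g' == 'g'
  Pos -2: 'n' == 'n'
  Pos -3: 'o' != 'i' (stop)
LCS = "ng" (length 2)


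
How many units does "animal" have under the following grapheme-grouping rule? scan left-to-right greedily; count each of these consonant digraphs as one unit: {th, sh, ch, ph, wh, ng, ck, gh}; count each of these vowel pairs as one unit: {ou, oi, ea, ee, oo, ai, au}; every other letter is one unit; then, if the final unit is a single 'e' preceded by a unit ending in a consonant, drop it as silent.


Word: "animal" (6 letters)
Left-to-right scan:
  (1) 'a' (letter)
  (2) 'n' (letter)
  (3) 'i' (letter)
  (4) 'm' (letter)
  (5) 'a' (letter)
  (6) 'l' (letter)
Units from scan: 6
Sound units = 6 units


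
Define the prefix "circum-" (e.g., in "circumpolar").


Prefix: circum-
Example: circumpolar = circum- + polar
Meaning = around


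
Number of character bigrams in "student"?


Word: "student" (length 7)
Number of 2-grams = length - 2 + 1 = 7 - 2 + 1
= 6


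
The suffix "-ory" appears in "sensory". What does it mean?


Suffix: -ory
Example: sensory = sense + -ory, with a spelling change
Meaning = relating to / place for


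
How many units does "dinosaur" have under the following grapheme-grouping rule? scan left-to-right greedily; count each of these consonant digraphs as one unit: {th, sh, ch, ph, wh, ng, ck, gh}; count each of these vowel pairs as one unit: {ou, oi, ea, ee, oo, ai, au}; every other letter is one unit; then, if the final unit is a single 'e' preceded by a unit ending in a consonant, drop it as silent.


Word: "dinosaur" (8 letters)
Left-to-right scan:
  (1) 'd' (letter)
  (2) 'i' (letter)
  (3) 'n' (letter)
  (4) 'o' (letter)
  (5) 's' (letter)
  (6) 'au' (vowel-pair)
  (7) 'r' (letter)
Units from scan: 7
Sound units = 7 units


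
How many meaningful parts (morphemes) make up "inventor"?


Word: "inventor"
Morphemes: invent / -or
Each morpheme carries meaning
= 2 morphemes


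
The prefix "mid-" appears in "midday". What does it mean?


Prefix: mid-
Example: midday = mid- + day
Meaning = middle


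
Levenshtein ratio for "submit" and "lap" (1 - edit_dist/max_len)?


Word 1: "submit" (length 6)
Word 2: "lap" (length 3)
One optimal edit sequence:
  1. delete 's'  (+1)
  2. delete 'u'  (+1)
  3. delete 'b'  (+1)
  4. substitute 'm' -> 'l'  (+1)
  5. substitute 'i' -> 'a'  (+1)
  6. substitute 't' -> 'p'  (+1)
Edit distance = 6
Max length = max(6, 3) = 6
Similarity = 1 - 6/6
= 0.0000


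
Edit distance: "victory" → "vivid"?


Word 1: "victory" (length 7)
Word 2: "vivid" (length 5)
One optimal edit sequence (insert/delete/substitute each cost 1):
  1. keep 'v'
  2. keep 'i'
  3. delete 'c'  (+1)
  4. delete 't'  (+1)
  5. substitute 'o' -> 'v'  (+1)
  6. substitute 'r' -> 'i'  (+1)
  7. substitute 'y' -> 'd'  (+1)
Total edit operations: 5
Edit distance = 5


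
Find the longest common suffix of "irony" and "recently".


Word 1: "irony"
Word 2: "recently"
Comparing from end:
  Pos -1: 'y' == 'y'
  Pos -2: 'n' != 'l' (stop)
LCS = "y" (length 1)


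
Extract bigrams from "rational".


Word: "rational" (length 8)
Number of bigrams = 8 - 2 + 1 = 7
  Position 0: "ra"
  Position 1: "at"
  Position 2: "ti"
  Position 3: "io"
  Position 4: "on"
  Position 5: "na"
  Position 6: "al"
Bigrams = "ra", "at", "ti", "io", "on", "na", "al"


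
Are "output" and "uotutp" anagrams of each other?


Word 1: "output" → sorted: opttuu
Word 2: "uotutp" → sorted: opttuu
Same letters? opttuu == opttuu
Anagram = Yes


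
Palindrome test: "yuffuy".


Word: "yuffuy"
Reversed: "yuffuy"
Forward == Backward? yuffuy == yuffuy
Palindrome = Yes


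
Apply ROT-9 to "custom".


Word: "custom"
Shift: 9
Each letter → (letter + shift) mod 26:
  'c' (2) + 9 = 11 → 'l'
  'u' (20) + 9 = 3 → 'd'
  's' (18) + 9 = 1 → 'b'
  't' (19) + 9 = 2 → 'c'
  'o' (14) + 9 = 23 → 'x'
  'm' (12) + 9 = 21 → 'v'
Result = "ldbcxv"


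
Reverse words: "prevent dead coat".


Original: "prevent dead coat"
Words (1..n): prevent | dead | coat
Reversed (n..1): coat | dead | prevent
Result = "coat dead prevent"


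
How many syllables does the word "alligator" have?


Word: "alligator"
Syllable breakdown: al / li / ga / tor
Counting: 4 parts
= 4 syllables


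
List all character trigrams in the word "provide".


Word: "provide" (length 7)
Number of trigrams = 7 - 3 + 1 = 5
  Position 0: "pro"
  Position 1: "rov"
  Position 2: "ovi"
  Position 3: "vid"
  Position 4: "ide"
Trigrams = "pro", "rov", "ovi", "vid", "ide"


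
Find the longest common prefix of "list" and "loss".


Word 1: "list"
Word 2: "loss"
Comparing from start:
  Pos 0: 'l' == 'l'
  Pos 1: 'i' != 'o' (stop)
LCP = "l" (length 1)


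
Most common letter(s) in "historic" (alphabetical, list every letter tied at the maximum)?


Word: "historic"
Letter counts:
  'c': 1
  'h': 1
  'i': 2
  'o': 1
  'r': 1
  's': 1
  't': 1
Maximum count = 2
Most frequent = 'i' (2 times each)


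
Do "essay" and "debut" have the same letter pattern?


Pattern of "essay": [0, 1, 1, 2, 3]
Pattern of "debut": [0, 1, 2, 3, 4]
Patterns do not match
Same pattern = No


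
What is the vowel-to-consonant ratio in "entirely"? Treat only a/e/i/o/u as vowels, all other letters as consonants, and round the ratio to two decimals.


Word: "entirely"
Vowels (a,e,i,o,u): 3
Consonants: 5
Ratio = 3/5
= 0.60


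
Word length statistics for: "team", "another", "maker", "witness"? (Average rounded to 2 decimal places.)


Lengths: "team"=4, "another"=7, "maker"=5, "witness"=7
Sum = 23, Count = 4
Average = 23/4 = 5.75
= avg=5.75, min=4, max=7


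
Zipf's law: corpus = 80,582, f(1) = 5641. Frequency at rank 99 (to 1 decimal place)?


Zipf's law: f(r) = f(1) / r
f(1) = 5641
f(99) = 5641 / 99
= 57.0 occurrences


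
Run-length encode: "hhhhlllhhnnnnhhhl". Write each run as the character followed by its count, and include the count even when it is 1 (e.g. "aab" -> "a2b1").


String: "hhhhlllhhnnnnhhhl"
Scanning for consecutive runs:
  'h' x 4
  'l' x 3
  'h' x 2
  'n' x 4
  'h' x 3
  'l' x 1
RLE = "h4l3h2n4h3l1"


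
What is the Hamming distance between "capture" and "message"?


Comparing character by character (same length = 7):
  Pos 0: 'c' vs 'm' !=
  Pos 1: 'a' vs 'e' !=
  Pos 2: 'p' vs 's' !=
  Pos 3: 't' vs 's' !=
  Pos 4: 'u' vs 'a' !=
  Pos 5: 'r' vs 'g' !=
  Pos 6: 'e' vs 'e' =
Hamming distance = 6


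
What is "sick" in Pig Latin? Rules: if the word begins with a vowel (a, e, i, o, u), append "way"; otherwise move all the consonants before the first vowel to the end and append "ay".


Word: "sick"
Starts with consonant(s) → move to end, add 'ay'
Consonant cluster: "s"
Pig Latin = "icksay"


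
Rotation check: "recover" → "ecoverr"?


Word: "recover", Candidate: "ecoverr"
Method: check if candidate is substring of word+word
"recoverrecover" contains "ecoverr"? Yes
Is rotation = Yes


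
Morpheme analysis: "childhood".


Word: "childhood"
Morphemes: child + -hood
Each morpheme carries meaning
= 2 morphemes


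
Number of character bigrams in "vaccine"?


Word: "vaccine" (length 7)
Number of 2-grams = length - 2 + 1 = 7 - 2 + 1
= 6


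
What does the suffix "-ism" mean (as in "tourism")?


Suffix: -ism
Example: tourism (tour + -ism)
Meaning = belief / practice


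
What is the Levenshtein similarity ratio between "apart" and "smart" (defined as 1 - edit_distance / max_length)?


Word 1: "apart" (length 5)
Word 2: "smart" (length 5)
One optimal edit sequence:
  1. substitute 'a' -> 's'  (+1)
  2. substitute 'p' -> 'm'  (+1)
  3. keep 'a'
  4. keep 'r'
  5. keep 't'
Edit distance = 2
Max length = max(5, 5) = 5
Similarity = 1 - 2/5
= 0.6000


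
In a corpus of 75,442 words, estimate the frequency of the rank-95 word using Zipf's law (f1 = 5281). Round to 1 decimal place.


Zipf's law: f(r) = f(1) / r
f(1) = 5281
f(95) = 5281 / 95
= 55.6 occurrences


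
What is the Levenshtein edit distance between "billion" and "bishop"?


Word 1: "billion" (length 7)
Word 2: "bishop" (length 6)
One optimal edit sequence (insert/delete/substitute each cost 1):
  1. keep 'b'
  2. keep 'i'
  3. delete 'l'  (+1)
  4. substitute 'l' -> 's'  (+1)
  5. substitute 'i' -> 'h'  (+1)
  6. keep 'o'
  7. substitute 'n' -> 'p'  (+1)
Total edit operations: 4
Edit distance = 4


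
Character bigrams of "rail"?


Word: "rail" (length 4)
Number of bigrams = 4 - 2 + 1 = 3
  Position 0: "ra"
  Position 1: "ai"
  Position 2: "il"
Bigrams = "ra", "ai", "il"


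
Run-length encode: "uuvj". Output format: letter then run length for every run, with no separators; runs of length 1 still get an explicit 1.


String: "uuvj"
Scanning for consecutive runs:
  'u' x 2
  'v' x 1
  'j' x 1
RLE = "u2v1j1"


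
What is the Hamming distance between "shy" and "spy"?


Comparing character by character (same length = 3):
  Pos 0: 's' vs 's' =
  Pos 1: 'h' vs 'p' !=
  Pos 2: 'y' vs 'y' =
Hamming distance = 1


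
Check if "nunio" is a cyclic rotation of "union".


Word: "union", Candidate: "nunio"
Method: check if candidate is substring of word+word
"unionunion" contains "nunio"? Yes
Is rotation = Yes


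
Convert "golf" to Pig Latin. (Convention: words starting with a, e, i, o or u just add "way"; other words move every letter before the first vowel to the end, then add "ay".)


Word: "golf"
Starts with consonant(s) → move to end, add 'ay'
Consonant cluster: "g"
Pig Latin = "olfgay"


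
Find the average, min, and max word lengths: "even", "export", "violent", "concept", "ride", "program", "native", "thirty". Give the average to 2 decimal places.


Lengths: "even"=4, "export"=6, "violent"=7, "concept"=7, "ride"=4, "program"=7, "native"=6, "thirty"=6
Sum = 47, Count = 8
Average = 47/8 = 5.88
= avg=5.88, min=4, max=7


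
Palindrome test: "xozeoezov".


Word: "xozeoezov"
Reversed: "vozeoezox"
Forward == Backward? xozeoezov != vozeoezox
Palindrome = No


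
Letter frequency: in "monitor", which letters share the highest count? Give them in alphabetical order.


Word: "monitor"
Letter counts:
  'i': 1
  'm': 1
  'n': 1
  'o': 2
  'r': 1
  't': 1
Maximum count = 2
Most frequent = 'o' (2 times each)


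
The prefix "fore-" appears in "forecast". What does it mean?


Prefix: fore-
Example: forecast = fore- + cast
Meaning = before


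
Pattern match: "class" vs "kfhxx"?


Pattern of "class": [0, 1, 2, 3, 3]
Pattern of "kfhxx": [0, 1, 2, 3, 3]
Patterns match
Same pattern = Yes


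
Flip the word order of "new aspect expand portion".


Original: "new aspect expand portion"
Words (1..n): new | aspect | expand | portion
Reversed (n..1): portion | expand | aspect | new
Result = "portion expand aspect new"
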